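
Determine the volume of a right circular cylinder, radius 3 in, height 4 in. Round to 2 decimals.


Shape: cylinder
Radius r = 3 in, Height h = 4 in
Formula: V = pi * r^2 * h
r^2 = 9
V = pi * 9 * 4
V = 36 * pi
V = 113.1
113.1 in^3


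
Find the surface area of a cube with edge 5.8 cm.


Shape: cube
Side s = 5.8 cm
A cube has 6 square faces.
Formula: SA = 6 * s^2
s^2 = 33.64
SA = 6 * 33.64
SA = 201.84
201.84 cm^2


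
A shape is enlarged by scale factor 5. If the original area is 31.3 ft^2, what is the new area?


Linear scale factor k = 5
Original area = 31.3 ft^2
Rule: under a linear scaling by k, areas scale by k^2.
k^2 = 5^2 = 25
New area = 31.3 * 25
New area = 782.5
782.5 ft^2


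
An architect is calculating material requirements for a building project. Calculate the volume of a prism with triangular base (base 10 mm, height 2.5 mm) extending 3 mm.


Shape: triangular prism
Triangle base = 10 mm, triangle height = 2.5 mm, prism length L = 3 mm
Formula: V = (1/2 * b * h_tri) * L
Cross-section area = 0.5 * 10 * 2.5 = 12.5
V = 12.5 * 3
V = 37.5
37.5 mm^3


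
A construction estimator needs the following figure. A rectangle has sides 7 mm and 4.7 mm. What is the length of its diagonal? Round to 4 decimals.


Shape: rectangle (diagonal via Pythagoras)
Sides: 7 mm and 4.7 mm
Formula: d = sqrt(l^2 + w^2)
l^2 = 49, w^2 = 22.09
l^2 + w^2 = 71.09
d = sqrt(71.09)
d = 8.4315
8.4315 mm


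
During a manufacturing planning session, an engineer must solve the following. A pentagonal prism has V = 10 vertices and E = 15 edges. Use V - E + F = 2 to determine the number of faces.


Polyhedron: pentagonal prism
Euler's formula for convex polyhedra: V - E + F = 2
Given: V = 10 vertices and E = 15 edges
Solve for F:
F = 2 + E - V = 2 + 15 - 10 = 7
7 faces


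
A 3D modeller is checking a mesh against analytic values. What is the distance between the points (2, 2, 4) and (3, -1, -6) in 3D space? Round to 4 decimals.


3D distance between two points
P1 = (2, 2, 4), P2 = (3, -1, -6)
Formula: d = sqrt((x2-x1)^2 + (y2-y1)^2 + (z2-z1)^2)
dx = 3 - 2 = 1
dy = -1 - 2 = -3
dz = -6 - 4 = -10
dx^2 + dy^2 + dz^2 = 1 + 9 + 100 = 110
d = sqrt(110)
d = 10.4881
10.4881 units


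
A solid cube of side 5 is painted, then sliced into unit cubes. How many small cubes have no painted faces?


Large cube: 5 x 5 x 5, cut into unit cubes.
n = 5, so n - 2 = 3
Unpainted cubes form the interior (n - 2)^3 block.
(n - 2)^3 = 3^3 = 27
27 unit cubes


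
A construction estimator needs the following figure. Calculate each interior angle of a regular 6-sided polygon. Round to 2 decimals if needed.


Shape: regular hexagon (6 sides)
Formula: interior angle = (n - 2) * 180 / n
(n - 2) = 4
(n - 2) * 180 = 720
angle = 720 / 6
angle = 120
120 degrees


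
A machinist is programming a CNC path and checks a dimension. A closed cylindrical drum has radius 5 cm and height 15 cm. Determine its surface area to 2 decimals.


Shape: closed cylinder
Radius r = 5 cm, Height h = 15 cm
Formula: SA = 2*pi*r^2 + 2*pi*r*h = 2*pi*r*(r + h)
r + h = 20
2 * r * (r + h) = 2 * 5 * 20 = 200
SA = 200 * pi
SA = 628.32
628.32 cm^2


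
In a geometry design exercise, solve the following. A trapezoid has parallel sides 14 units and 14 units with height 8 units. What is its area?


Shape: trapezoid
Parallel sides a = 14 units, b = 14 units; Height h = 8 units
Formula: A = (a + b) * h / 2
a + b = 14 + 14 = 28
A = 28 * 8 / 2
A = 224 / 2
A = 112
112 units^2


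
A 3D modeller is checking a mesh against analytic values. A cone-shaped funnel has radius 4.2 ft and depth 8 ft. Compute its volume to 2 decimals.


Shape: cone
Radius r = 4.2 ft, Height h = 8 ft
Formula: V = (1/3) * pi * r^2 * h
r^2 = 17.64
pi * r^2 * h = pi * 17.64 * 8 = 141.12 * pi
V = 141.12 * pi / 3
V = 147.78
147.78 ft^3


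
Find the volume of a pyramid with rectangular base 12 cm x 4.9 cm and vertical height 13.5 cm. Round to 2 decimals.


Shape: rectangular pyramid
Base: 12 cm x 4.9 cm, Height h = 13.5 cm
Formula: V = (1/3) * base_area * h
base_area = 12 * 4.9 = 58.8
base_area * h = 58.8 * 13.5 = 793.8
V = 793.8 / 3
V = 264.6
264.6 cm^3


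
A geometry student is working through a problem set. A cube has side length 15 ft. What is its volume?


Shape: cube
Side s = 15 ft
Formula: V = s^3
V = 15 * 15 * 15
V = 225 * 15
V = 3375
3375 ft^3


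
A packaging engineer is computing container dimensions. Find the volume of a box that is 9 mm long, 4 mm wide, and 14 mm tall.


Shape: rectangular prism
l = 9 mm, w = 4 mm, h = 14 mm
Formula: V = l * w * h
V = 9 * 4 * 14
V = 36 * 14
V = 504
504 mm^3


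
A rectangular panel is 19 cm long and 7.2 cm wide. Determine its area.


Shape: rectangle
Length l = 19 cm, Width w = 7.2 cm
Formula: A = l * w
A = 19 * 7.2
A = 136.8
136.8 cm^2


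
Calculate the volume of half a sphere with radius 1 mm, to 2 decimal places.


Shape: hemisphere (half of a sphere)
Radius r = 1 mm
Formula: V = (1/2) * (4/3) * pi * r^3 = (2/3) * pi * r^3
r^3 = 1
(2/3) * 1 = 0.666667
V = 0.666667 * pi
V = 2.09
2.09 mm^3


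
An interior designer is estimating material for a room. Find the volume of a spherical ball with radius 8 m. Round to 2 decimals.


Shape: sphere
Radius r = 8 m
Formula: V = (4/3) * pi * r^3
r^3 = 512
(4/3) * 512 = 682.666667
V = 682.666667 * pi
V = 2144.66
2144.66 m^3


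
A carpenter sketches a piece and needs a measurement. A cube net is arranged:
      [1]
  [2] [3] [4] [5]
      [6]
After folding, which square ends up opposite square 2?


Net: cross layout. Take square 3 as the base (bottom).
Fold the four squares in the horizontal row up around 3: 2 -> left, 4 -> right, 5 wraps to the top.
Fold 1 and 6 up from 3: 1 -> back, 6 -> front.
Opposite pairs are therefore: (1, 6), (2, 4), (3, 5).
Face 2 is opposite face 4.
face 4


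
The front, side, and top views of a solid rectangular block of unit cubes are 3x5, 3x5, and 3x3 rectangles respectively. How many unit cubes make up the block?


Orthographic views of a solid rectangular block:
Front view 3 x 5 -> length = 3, height = 5
Side view 3 x 5 -> width = 3, height = 5 (consistent)
Top view 3 x 3 -> confirms length = 3, width = 3
The block is 3 x 3 x 5.
Total unit cubes = 3 * 3 * 5 = 45
45 unit cubes


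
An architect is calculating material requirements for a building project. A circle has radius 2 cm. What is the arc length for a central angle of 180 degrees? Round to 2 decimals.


Shape: circular arc
Radius r = 2 cm, Angle = 180 degrees
Formula: L = (angle/360) * 2 * pi * r
2 * pi * r = 4 * pi
L = (180/360) * 4 * pi
L = 2 * pi
L = 6.28
6.28 cm


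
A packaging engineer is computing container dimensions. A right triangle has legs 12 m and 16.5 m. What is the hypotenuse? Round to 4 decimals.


Shape: right triangle
Legs a = 12 m, b = 16.5 m
Formula: c = sqrt(a^2 + b^2)
a^2 = 144, b^2 = 272.25
a^2 + b^2 = 416.25
c = sqrt(416.25)
c = 20.4022
20.4022 m


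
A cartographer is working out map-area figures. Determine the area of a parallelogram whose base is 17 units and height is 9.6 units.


Shape: parallelogram
Base b = 17 units, Height h = 9.6 units
Formula: A = b * h
A = 17 * 9.6
A = 163.2
163.2 units^2


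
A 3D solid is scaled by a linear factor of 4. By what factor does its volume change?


Linear scale factor k = 4
Rule: under a linear scaling by k, volumes scale by k^3.
k^3 = 4 * 4 * 4
k^3 = 16 * 4
k^3 = 64
Volume scales by a factor of 64.
64 (dimensionless)


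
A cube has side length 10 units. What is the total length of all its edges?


Shape: cube
Side s = 10 units
A cube has 12 edges, all equal.
Formula: total edge length = 12 * s
Total = 12 * 10
Total = 120
120 units


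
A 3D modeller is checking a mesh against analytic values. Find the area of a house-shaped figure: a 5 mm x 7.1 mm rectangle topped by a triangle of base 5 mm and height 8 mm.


Composite shape: rectangle + triangle
Rectangle area = 5 * 7.1 = 35.5
Triangle area = 0.5 * 5 * 8 = 20
Total = 35.5 + 20
Total = 55.5
55.5 mm^2


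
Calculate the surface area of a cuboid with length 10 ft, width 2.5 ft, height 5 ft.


Shape: rectangular prism
l = 10 ft, w = 2.5 ft, h = 5 ft
Formula: SA = 2(lw + lh + wh)
lw = 25, lh = 50, wh = 12.5
lw + lh + wh = 87.5
SA = 2 * 87.5
SA = 175
175 ft^2


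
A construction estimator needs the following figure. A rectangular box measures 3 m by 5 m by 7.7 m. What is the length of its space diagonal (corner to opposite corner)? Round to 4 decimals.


Shape: rectangular box (space diagonal)
l = 3 m, w = 5 m, h = 7.7 m
Visualize: the diagonal of the base, then a right triangle with that diagonal and the height.
Formula: d = sqrt(l^2 + w^2 + h^2)
l^2 + w^2 + h^2 = 9 + 25 + 59.29 = 93.29
d = sqrt(93.29)
d = 9.6587
9.6587 m


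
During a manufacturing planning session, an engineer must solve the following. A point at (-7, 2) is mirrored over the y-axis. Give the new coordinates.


Transformation: reflection
Original point: (-7, 2)
Rule for reflection over the y-axis: (x, y) -> (-x, y)
Apply: (-7, 2) -> (7, 2)
(7, 2)


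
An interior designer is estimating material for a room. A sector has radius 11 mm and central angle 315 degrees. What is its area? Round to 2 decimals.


Shape: circular sector
Radius r = 11 mm, Angle = 315 degrees
Formula: A = (angle/360) * pi * r^2
r^2 = 121
Fraction of circle = 315/360
A = (315/360) * pi * 121
A = 105.875 * pi
A = 332.62
332.62 mm^2


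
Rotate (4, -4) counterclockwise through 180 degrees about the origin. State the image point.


Transformation: rotation about the origin
Original point: (4, -4)
Rule for 180 deg: (x, y) -> (-x, -y)
Apply: (4, -4) -> (-4, 4)
(-4, 4)


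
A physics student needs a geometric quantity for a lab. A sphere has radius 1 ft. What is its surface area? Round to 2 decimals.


Shape: sphere
Radius r = 1 ft
Formula: SA = 4 * pi * r^2
r^2 = 1
SA = 4 * pi * 1
SA = 4 * pi
SA = 12.57
12.57 ft^2


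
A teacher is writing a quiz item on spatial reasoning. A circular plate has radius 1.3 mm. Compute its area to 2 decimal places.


Shape: circle
Radius r = 1.3 mm
Formula: A = pi * r^2
r^2 = 1.3^2 = 1.69
A = pi * 1.69
A = 5.31
5.31 mm^2


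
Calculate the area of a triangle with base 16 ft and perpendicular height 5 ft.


Shape: triangle
Base b = 16 ft, Height h = 5 ft
Formula: A = (1/2) * b * h
A = 0.5 * 16 * 5
A = 0.5 * 80
A = 40
40 ft^2


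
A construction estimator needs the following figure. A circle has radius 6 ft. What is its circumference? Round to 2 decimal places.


Shape: circle
Radius r = 6 ft
Formula: C = 2 * pi * r
C = 2 * pi * 6
C = 12 * pi
C = 37.7
37.7 ft


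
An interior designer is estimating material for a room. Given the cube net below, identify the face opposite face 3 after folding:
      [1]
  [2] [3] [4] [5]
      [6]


Net: cross layout. Take square 3 as the base (bottom).
Fold the four squares in the horizontal row up around 3: 2 -> left, 4 -> right, 5 wraps to the top.
Fold 1 and 6 up from 3: 1 -> back, 6 -> front.
Opposite pairs are therefore: (1, 6), (2, 4), (3, 5).
Face 3 is opposite face 5.
face 5


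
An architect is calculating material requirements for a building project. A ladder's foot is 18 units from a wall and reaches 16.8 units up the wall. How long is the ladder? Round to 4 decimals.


Shape: right triangle
Legs a = 18 units, b = 16.8 units
Formula: c = sqrt(a^2 + b^2)
a^2 = 324, b^2 = 282.24
a^2 + b^2 = 606.24
c = sqrt(606.24)
c = 24.6219
24.6219 units


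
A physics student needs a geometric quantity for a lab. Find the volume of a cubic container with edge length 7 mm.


Shape: cube
Side s = 7 mm
Formula: V = s^3
V = 7 * 7 * 7
V = 49 * 7
V = 343
343 mm^3


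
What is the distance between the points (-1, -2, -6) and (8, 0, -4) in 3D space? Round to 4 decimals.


3D distance between two points
P1 = (-1, -2, -6), P2 = (8, 0, -4)
Formula: d = sqrt((x2-x1)^2 + (y2-y1)^2 + (z2-z1)^2)
dx = 8 - -1 = 9
dy = 0 - -2 = 2
dz = -4 - -6 = 2
dx^2 + dy^2 + dz^2 = 81 + 4 + 4 = 89
d = sqrt(89)
d = 9.434
9.434 units


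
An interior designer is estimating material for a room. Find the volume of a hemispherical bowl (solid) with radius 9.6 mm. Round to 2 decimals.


Shape: hemisphere (half of a sphere)
Radius r = 9.6 mm
Formula: V = (1/2) * (4/3) * pi * r^3 = (2/3) * pi * r^3
r^3 = 884.736
(2/3) * 884.736 = 589.824
V = 589.824 * pi
V = 1852.99
1852.99 mm^3


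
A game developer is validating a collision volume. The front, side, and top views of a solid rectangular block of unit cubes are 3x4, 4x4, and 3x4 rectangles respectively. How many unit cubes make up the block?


Orthographic views of a solid rectangular block:
Front view 3 x 4 -> length = 3, height = 4
Side view 4 x 4 -> width = 4, height = 4 (consistent)
Top view 3 x 4 -> confirms length = 3, width = 4
The block is 3 x 4 x 4.
Total unit cubes = 3 * 4 * 4 = 48
48 unit cubes


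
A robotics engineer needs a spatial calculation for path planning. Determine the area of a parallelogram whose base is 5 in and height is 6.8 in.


Shape: parallelogram
Base b = 5 in, Height h = 6.8 in
Formula: A = b * h
A = 5 * 6.8
A = 34
34 in^2


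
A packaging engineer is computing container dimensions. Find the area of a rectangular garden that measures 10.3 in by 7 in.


Shape: rectangle
Length l = 10.3 in, Width w = 7 in
Formula: A = l * w
A = 10.3 * 7
A = 72.1
72.1 in^2


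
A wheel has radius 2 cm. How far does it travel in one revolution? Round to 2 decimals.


Shape: circle
Radius r = 2 cm
Formula: C = 2 * pi * r
C = 2 * pi * 2
C = 4 * pi
C = 12.57
12.57 cm


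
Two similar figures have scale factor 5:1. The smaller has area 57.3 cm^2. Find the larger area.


Linear scale factor k = 5
Original area = 57.3 cm^2
Rule: under a linear scaling by k, areas scale by k^2.
k^2 = 5^2 = 25
New area = 57.3 * 25
New area = 1432.5
1432.5 cm^2


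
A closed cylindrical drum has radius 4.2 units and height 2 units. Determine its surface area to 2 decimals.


Shape: closed cylinder
Radius r = 4.2 units, Height h = 2 units
Formula: SA = 2*pi*r^2 + 2*pi*r*h = 2*pi*r*(r + h)
r + h = 6.2
2 * r * (r + h) = 2 * 4.2 * 6.2 = 52.08
SA = 52.08 * pi
SA = 163.61
163.61 units^2


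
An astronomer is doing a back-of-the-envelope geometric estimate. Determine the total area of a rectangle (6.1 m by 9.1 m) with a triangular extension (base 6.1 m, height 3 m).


Composite shape: rectangle + triangle
Rectangle area = 6.1 * 9.1 = 55.51
Triangle area = 0.5 * 6.1 * 3 = 9.15
Total = 55.51 + 9.15
Total = 64.66
64.66 m^2


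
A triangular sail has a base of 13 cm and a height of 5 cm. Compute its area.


Shape: triangle
Base b = 13 cm, Height h = 5 cm
Formula: A = (1/2) * b * h
A = 0.5 * 13 * 5
A = 0.5 * 65
A = 32.5
32.5 cm^2


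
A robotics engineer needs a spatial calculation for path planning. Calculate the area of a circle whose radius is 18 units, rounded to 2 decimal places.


Shape: circle
Radius r = 18 units
Formula: A = pi * r^2
r^2 = 18^2 = 324
A = pi * 324
A = 1017.88
1017.88 units^2


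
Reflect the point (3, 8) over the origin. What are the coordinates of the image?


Transformation: reflection
Original point: (3, 8)
Rule for reflection through the origin: (x, y) -> (-x, -y)
Apply: (3, 8) -> (-3, -8)
(-3, -8)


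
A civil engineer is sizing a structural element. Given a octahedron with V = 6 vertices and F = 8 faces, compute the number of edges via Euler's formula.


Polyhedron: octahedron
Euler's formula for convex polyhedra: V - E + F = 2
Given: V = 6 vertices and F = 8 faces
Solve for E:
E = V + F - 2 = 6 + 8 - 2 = 12
12 edges


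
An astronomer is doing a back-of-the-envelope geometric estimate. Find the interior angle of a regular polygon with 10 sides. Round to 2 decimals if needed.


Shape: regular decagon (10 sides)
Formula: interior angle = (n - 2) * 180 / n
(n - 2) = 8
(n - 2) * 180 = 1440
angle = 1440 / 10
angle = 144
144 degrees


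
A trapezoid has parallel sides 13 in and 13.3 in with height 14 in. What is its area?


Shape: trapezoid
Parallel sides a = 13 in, b = 13.3 in; Height h = 14 in
Formula: A = (a + b) * h / 2
a + b = 13 + 13.3 = 26.3
A = 26.3 * 14 / 2
A = 368.2 / 2
A = 184.1
184.1 in^2


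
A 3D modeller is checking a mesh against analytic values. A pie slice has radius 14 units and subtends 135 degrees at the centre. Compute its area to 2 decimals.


Shape: circular sector
Radius r = 14 units, Angle = 135 degrees
Formula: A = (angle/360) * pi * r^2
r^2 = 196
Fraction of circle = 135/360
A = (135/360) * pi * 196
A = 73.5 * pi
A = 230.91
230.91 units^2


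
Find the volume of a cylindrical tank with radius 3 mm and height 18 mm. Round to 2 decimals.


Shape: cylinder
Radius r = 3 mm, Height h = 18 mm
Formula: V = pi * r^2 * h
r^2 = 9
V = pi * 9 * 18
V = 162 * pi
V = 508.94
508.94 mm^3


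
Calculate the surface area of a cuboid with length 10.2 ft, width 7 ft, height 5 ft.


Shape: rectangular prism
l = 10.2 ft, w = 7 ft, h = 5 ft
Formula: SA = 2(lw + lh + wh)
lw = 71.4, lh = 51, wh = 35
lw + lh + wh = 157.4
SA = 2 * 157.4
SA = 314.8
314.8 ft^2


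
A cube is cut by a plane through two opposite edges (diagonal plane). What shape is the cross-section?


Solid: cube
Cutting plane: through two opposite edges (diagonal plane)
Visualize the intersection of the plane with the solid's surface.
The boundary of the cut region is a rectangle.
rectangle


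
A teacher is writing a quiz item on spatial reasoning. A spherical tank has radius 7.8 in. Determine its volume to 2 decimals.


Shape: sphere
Radius r = 7.8 in
Formula: V = (4/3) * pi * r^3
r^3 = 474.552
(4/3) * 474.552 = 632.736
V = 632.736 * pi
V = 1987.8
1987.8 in^3


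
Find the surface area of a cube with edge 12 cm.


Shape: cube
Side s = 12 cm
A cube has 6 square faces.
Formula: SA = 6 * s^2
s^2 = 144
SA = 6 * 144
SA = 864
864 cm^2


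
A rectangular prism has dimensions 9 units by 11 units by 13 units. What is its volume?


Shape: rectangular prism
l = 9 units, w = 11 units, h = 13 units
Formula: V = l * w * h
V = 9 * 11 * 13
V = 99 * 13
V = 1287
1287 units^3


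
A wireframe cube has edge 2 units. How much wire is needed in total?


Shape: cube
Side s = 2 units
A cube has 12 edges, all equal.
Formula: total edge length = 12 * s
Total = 12 * 2
Total = 24
24 units


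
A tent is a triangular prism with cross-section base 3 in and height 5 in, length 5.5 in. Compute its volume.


Shape: triangular prism
Triangle base = 3 in, triangle height = 5 in, prism length L = 5.5 in
Formula: V = (1/2 * b * h_tri) * L
Cross-section area = 0.5 * 3 * 5 = 7.5
V = 7.5 * 5.5
V = 41.25
41.25 in^3


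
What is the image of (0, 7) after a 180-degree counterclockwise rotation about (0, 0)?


Transformation: rotation about the origin
Original point: (0, 7)
Rule for 180 deg: (x, y) -> (-x, -y)
Apply: (0, 7) -> (0, -7)
(0, -7)


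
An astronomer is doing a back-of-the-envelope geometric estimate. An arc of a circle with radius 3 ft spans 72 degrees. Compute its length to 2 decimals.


Shape: circular arc
Radius r = 3 ft, Angle = 72 degrees
Formula: L = (angle/360) * 2 * pi * r
2 * pi * r = 6 * pi
L = (72/360) * 6 * pi
L = 1.2 * pi
L = 3.77
3.77 ft


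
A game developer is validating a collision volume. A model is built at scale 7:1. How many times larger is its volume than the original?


Linear scale factor k = 7
Rule: under a linear scaling by k, volumes scale by k^3.
k^3 = 7 * 7 * 7
k^3 = 49 * 7
k^3 = 343
Volume scales by a factor of 343.
343 (dimensionless)


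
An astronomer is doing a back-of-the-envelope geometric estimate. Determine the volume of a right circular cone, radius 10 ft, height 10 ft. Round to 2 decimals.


Shape: cone
Radius r = 10 ft, Height h = 10 ft
Formula: V = (1/3) * pi * r^2 * h
r^2 = 100
pi * r^2 * h = pi * 100 * 10 = 1000 * pi
V = 1000 * pi / 3
V = 1047.2
1047.2 ft^3


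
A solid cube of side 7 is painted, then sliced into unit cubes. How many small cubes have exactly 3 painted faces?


Large cube: 7 x 7 x 7, cut into unit cubes.
Cubes with 3 painted faces are at the corners. A cube always has 8 corners.
Count = 8
8 unit cubes


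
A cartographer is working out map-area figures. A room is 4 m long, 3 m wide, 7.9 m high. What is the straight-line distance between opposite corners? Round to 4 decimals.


Shape: rectangular box (space diagonal)
l = 4 m, w = 3 m, h = 7.9 m
Visualize: the diagonal of the base, then a right triangle with that diagonal and the height.
Formula: d = sqrt(l^2 + w^2 + h^2)
l^2 + w^2 + h^2 = 16 + 9 + 62.41 = 87.41
d = sqrt(87.41)
d = 9.3493
9.3493 m


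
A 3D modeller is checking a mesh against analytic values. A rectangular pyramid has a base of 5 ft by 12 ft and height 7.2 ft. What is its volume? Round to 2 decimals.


Shape: rectangular pyramid
Base: 5 ft x 12 ft, Height h = 7.2 ft
Formula: V = (1/3) * base_area * h
base_area = 5 * 12 = 60
base_area * h = 60 * 7.2 = 432
V = 432 / 3
V = 144
144 ft^3


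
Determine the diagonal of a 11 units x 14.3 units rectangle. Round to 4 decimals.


Shape: rectangle (diagonal via Pythagoras)
Sides: 11 units and 14.3 units
Formula: d = sqrt(l^2 + w^2)
l^2 = 121, w^2 = 204.49
l^2 + w^2 = 325.49
d = sqrt(325.49)
d = 18.0413
18.0413 units


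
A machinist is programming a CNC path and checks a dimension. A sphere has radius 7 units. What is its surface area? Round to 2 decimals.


Shape: sphere
Radius r = 7 units
Formula: SA = 4 * pi * r^2
r^2 = 49
SA = 4 * pi * 49
SA = 196 * pi
SA = 615.75
615.75 units^2


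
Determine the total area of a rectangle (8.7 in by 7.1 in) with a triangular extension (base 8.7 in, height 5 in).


Composite shape: rectangle + triangle
Rectangle area = 8.7 * 7.1 = 61.77
Triangle area = 0.5 * 8.7 * 5 = 21.75
Total = 61.77 + 21.75
Total = 83.52
83.52 in^2


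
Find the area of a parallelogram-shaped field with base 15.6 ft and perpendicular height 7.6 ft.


Shape: parallelogram
Base b = 15.6 ft, Height h = 7.6 ft
Formula: A = b * h
A = 15.6 * 7.6
A = 118.56
118.56 ft^2


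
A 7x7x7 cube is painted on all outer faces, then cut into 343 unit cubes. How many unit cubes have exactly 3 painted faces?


Large cube: 7 x 7 x 7, cut into unit cubes.
Cubes with 3 painted faces are at the corners. A cube always has 8 corners.
Count = 8
8 unit cubes


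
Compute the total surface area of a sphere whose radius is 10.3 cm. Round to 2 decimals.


Shape: sphere
Radius r = 10.3 cm
Formula: SA = 4 * pi * r^2
r^2 = 106.09
SA = 4 * pi * 106.09
SA = 424.36 * pi
SA = 1333.17
1333.17 cm^2


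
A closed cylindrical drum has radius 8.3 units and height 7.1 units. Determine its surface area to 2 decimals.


Shape: closed cylinder
Radius r = 8.3 units, Height h = 7.1 units
Formula: SA = 2*pi*r^2 + 2*pi*r*h = 2*pi*r*(r + h)
r + h = 15.4
2 * r * (r + h) = 2 * 8.3 * 15.4 = 255.64
SA = 255.64 * pi
SA = 803.12
803.12 units^2


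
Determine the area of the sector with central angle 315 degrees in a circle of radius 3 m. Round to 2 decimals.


Shape: circular sector
Radius r = 3 m, Angle = 315 degrees
Formula: A = (angle/360) * pi * r^2
r^2 = 9
Fraction of circle = 315/360
A = (315/360) * pi * 9
A = 7.875 * pi
A = 24.74
24.74 m^2


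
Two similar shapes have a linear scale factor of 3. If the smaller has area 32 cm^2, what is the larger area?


Linear scale factor k = 3
Original area = 32 cm^2
Rule: under a linear scaling by k, areas scale by k^2.
k^2 = 3^2 = 9
New area = 32 * 9
New area = 288
288 cm^2


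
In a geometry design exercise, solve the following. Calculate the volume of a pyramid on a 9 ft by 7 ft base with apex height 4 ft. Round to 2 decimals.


Shape: rectangular pyramid
Base: 9 ft x 7 ft, Height h = 4 ft
Formula: V = (1/3) * base_area * h
base_area = 9 * 7 = 63
base_area * h = 63 * 4 = 252
V = 252 / 3
V = 84
84 ft^3


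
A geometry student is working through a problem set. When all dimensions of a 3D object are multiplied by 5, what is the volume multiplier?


Linear scale factor k = 5
Rule: under a linear scaling by k, volumes scale by k^3.
k^3 = 5 * 5 * 5
k^3 = 25 * 5
k^3 = 125
Volume scales by a factor of 125.
125 (dimensionless)


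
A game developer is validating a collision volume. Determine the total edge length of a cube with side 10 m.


Shape: cube
Side s = 10 m
A cube has 12 edges, all equal.
Formula: total edge length = 12 * s
Total = 12 * 10
Total = 120
120 m


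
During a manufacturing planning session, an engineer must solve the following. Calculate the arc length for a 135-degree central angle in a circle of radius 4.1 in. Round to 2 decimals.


Shape: circular arc
Radius r = 4.1 in, Angle = 135 degrees
Formula: L = (angle/360) * 2 * pi * r
2 * pi * r = 8.2 * pi
L = (135/360) * 8.2 * pi
L = 3.075 * pi
L = 9.66
9.66 in


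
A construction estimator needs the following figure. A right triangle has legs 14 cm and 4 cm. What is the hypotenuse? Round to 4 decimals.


Shape: right triangle
Legs a = 14 cm, b = 4 cm
Formula: c = sqrt(a^2 + b^2)
a^2 = 196, b^2 = 16
a^2 + b^2 = 212
c = sqrt(212)
c = 14.5602
14.5602 cm


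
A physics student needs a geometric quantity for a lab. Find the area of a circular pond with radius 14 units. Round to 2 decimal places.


Shape: circle
Radius r = 14 units
Formula: A = pi * r^2
r^2 = 14^2 = 196
A = pi * 196
A = 615.75
615.75 units^2


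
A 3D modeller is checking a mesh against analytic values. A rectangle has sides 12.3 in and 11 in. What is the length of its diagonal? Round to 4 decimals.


Shape: rectangle (diagonal via Pythagoras)
Sides: 12.3 in and 11 in
Formula: d = sqrt(l^2 + w^2)
l^2 = 151.29, w^2 = 121
l^2 + w^2 = 272.29
d = sqrt(272.29)
d = 16.5012
16.5012 in


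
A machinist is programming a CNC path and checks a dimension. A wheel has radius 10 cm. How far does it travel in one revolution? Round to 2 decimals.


Shape: circle
Radius r = 10 cm
Formula: C = 2 * pi * r
C = 2 * pi * 10
C = 20 * pi
C = 62.83
62.83 cm


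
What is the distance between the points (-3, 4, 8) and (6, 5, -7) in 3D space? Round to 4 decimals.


3D distance between two points
P1 = (-3, 4, 8), P2 = (6, 5, -7)
Formula: d = sqrt((x2-x1)^2 + (y2-y1)^2 + (z2-z1)^2)
dx = 6 - -3 = 9
dy = 5 - 4 = 1
dz = -7 - 8 = -15
dx^2 + dy^2 + dz^2 = 81 + 1 + 225 = 307
d = sqrt(307)
d = 17.5214
17.5214 units


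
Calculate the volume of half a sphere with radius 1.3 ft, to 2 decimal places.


Shape: hemisphere (half of a sphere)
Radius r = 1.3 ft
Formula: V = (1/2) * (4/3) * pi * r^3 = (2/3) * pi * r^3
r^3 = 2.197
(2/3) * 2.197 = 1.464667
V = 1.464667 * pi
V = 4.6
4.6 ft^3


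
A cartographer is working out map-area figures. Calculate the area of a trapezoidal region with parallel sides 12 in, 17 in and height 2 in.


Shape: trapezoid
Parallel sides a = 12 in, b = 17 in; Height h = 2 in
Formula: A = (a + b) * h / 2
a + b = 12 + 17 = 29
A = 29 * 2 / 2
A = 58 / 2
A = 29
29 in^2


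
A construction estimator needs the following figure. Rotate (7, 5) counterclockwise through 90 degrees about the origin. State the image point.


Transformation: rotation about the origin
Original point: (7, 5)
Rule for 90 deg counterclockwise: (x, y) -> (-y, x)
Apply: (7, 5) -> (-5, 7)
(-5, 7)


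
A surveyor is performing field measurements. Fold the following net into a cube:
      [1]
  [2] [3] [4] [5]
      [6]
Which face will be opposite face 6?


Net: cross layout. Take square 3 as the base (bottom).
Fold the four squares in the horizontal row up around 3: 2 -> left, 4 -> right, 5 wraps to the top.
Fold 1 and 6 up from 3: 1 -> back, 6 -> front.
Opposite pairs are therefore: (1, 6), (2, 4), (3, 5).
Face 6 is opposite face 1.
face 1


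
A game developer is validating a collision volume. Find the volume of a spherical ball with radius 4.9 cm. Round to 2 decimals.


Shape: sphere
Radius r = 4.9 cm
Formula: V = (4/3) * pi * r^3
r^3 = 117.649
(4/3) * 117.649 = 156.865333
V = 156.865333 * pi
V = 492.81
492.81 cm^3


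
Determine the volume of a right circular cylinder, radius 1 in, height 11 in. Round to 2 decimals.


Shape: cylinder
Radius r = 1 in, Height h = 11 in
Formula: V = pi * r^2 * h
r^2 = 1
V = pi * 1 * 11
V = 11 * pi
V = 34.56
34.56 in^3


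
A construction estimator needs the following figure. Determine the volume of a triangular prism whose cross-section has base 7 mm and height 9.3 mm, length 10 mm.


Shape: triangular prism
Triangle base = 7 mm, triangle height = 9.3 mm, prism length L = 10 mm
Formula: V = (1/2 * b * h_tri) * L
Cross-section area = 0.5 * 7 * 9.3 = 32.55
V = 32.55 * 10
V = 325.5
325.5 mm^3


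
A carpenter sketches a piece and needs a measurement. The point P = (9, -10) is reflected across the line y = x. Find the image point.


Transformation: reflection
Original point: (9, -10)
Rule for reflection over y = x: (x, y) -> (y, x)
Apply: (9, -10) -> (-10, 9)
(-10, 9)


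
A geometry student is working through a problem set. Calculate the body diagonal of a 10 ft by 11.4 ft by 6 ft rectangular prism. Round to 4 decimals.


Shape: rectangular box (space diagonal)
l = 10 ft, w = 11.4 ft, h = 6 ft
Visualize: the diagonal of the base, then a right triangle with that diagonal and the height.
Formula: d = sqrt(l^2 + w^2 + h^2)
l^2 + w^2 + h^2 = 100 + 129.96 + 36 = 265.96
d = sqrt(265.96)
d = 16.3083
16.3083 ft


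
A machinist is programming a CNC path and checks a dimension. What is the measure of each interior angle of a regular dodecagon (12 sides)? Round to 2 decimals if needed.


Shape: regular dodecagon (12 sides)
Formula: interior angle = (n - 2) * 180 / n
(n - 2) = 10
(n - 2) * 180 = 1800
angle = 1800 / 12
angle = 150
150 degrees


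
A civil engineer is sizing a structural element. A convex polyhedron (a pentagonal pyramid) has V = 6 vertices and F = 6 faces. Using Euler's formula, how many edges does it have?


Polyhedron: pentagonal pyramid
Euler's formula for convex polyhedra: V - E + F = 2
Given: V = 6 vertices and F = 6 faces
Solve for E:
E = V + F - 2 = 6 + 6 - 2 = 10
10 edges


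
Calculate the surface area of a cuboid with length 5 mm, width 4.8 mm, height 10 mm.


Shape: rectangular prism
l = 5 mm, w = 4.8 mm, h = 10 mm
Formula: SA = 2(lw + lh + wh)
lw = 24, lh = 50, wh = 48
lw + lh + wh = 122
SA = 2 * 122
SA = 244
244 mm^2


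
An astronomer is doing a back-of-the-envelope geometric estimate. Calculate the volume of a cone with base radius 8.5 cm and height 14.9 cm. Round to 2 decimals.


Shape: cone
Radius r = 8.5 cm, Height h = 14.9 cm
Formula: V = (1/3) * pi * r^2 * h
r^2 = 72.25
pi * r^2 * h = pi * 72.25 * 14.9 = 1076.525 * pi
V = 1076.525 * pi / 3
V = 1127.33
1127.33 cm^3


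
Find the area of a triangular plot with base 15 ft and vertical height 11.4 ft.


Shape: triangle
Base b = 15 ft, Height h = 11.4 ft
Formula: A = (1/2) * b * h
A = 0.5 * 15 * 11.4
A = 0.5 * 171
A = 85.5
85.5 ft^2


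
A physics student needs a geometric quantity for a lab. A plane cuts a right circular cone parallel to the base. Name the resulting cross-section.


Solid: right circular cone
Cutting plane: parallel to the base
Visualize the intersection of the plane with the solid's surface.
The boundary of the cut region is a circle.
circle


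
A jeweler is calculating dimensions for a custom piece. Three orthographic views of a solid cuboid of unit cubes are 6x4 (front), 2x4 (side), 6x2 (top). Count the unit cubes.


Orthographic views of a solid rectangular block:
Front view 6 x 4 -> length = 6, height = 4
Side view 2 x 4 -> width = 2, height = 4 (consistent)
Top view 6 x 2 -> confirms length = 6, width = 2
The block is 6 x 2 x 4.
Total unit cubes = 6 * 2 * 4 = 48
48 unit cubes


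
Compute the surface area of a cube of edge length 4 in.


Shape: cube
Side s = 4 in
A cube has 6 square faces.
Formula: SA = 6 * s^2
s^2 = 16
SA = 6 * 16
SA = 96
96 in^2


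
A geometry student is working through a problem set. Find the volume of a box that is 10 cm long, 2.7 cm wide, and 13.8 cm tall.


Shape: rectangular prism
l = 10 cm, w = 2.7 cm, h = 13.8 cm
Formula: V = l * w * h
V = 10 * 2.7 * 13.8
V = 27 * 13.8
V = 372.6
372.6 cm^3


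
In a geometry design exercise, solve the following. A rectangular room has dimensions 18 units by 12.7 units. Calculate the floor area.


Shape: rectangle
Length l = 18 units, Width w = 12.7 units
Formula: A = l * w
A = 18 * 12.7
A = 228.6
228.6 units^2


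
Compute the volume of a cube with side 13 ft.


Shape: cube
Side s = 13 ft
Formula: V = s^3
V = 13 * 13 * 13
V = 169 * 13
V = 2197
2197 ft^3


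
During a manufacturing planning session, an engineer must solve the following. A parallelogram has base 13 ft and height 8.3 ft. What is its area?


Shape: parallelogram
Base b = 13 ft, Height h = 8.3 ft
Formula: A = b * h
A = 13 * 8.3
A = 107.9
107.9 ft^2


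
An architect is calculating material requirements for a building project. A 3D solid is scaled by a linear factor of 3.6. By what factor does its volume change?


Linear scale factor k = 3.6
Rule: under a linear scaling by k, volumes scale by k^3.
k^3 = 3.6 * 3.6 * 3.6
k^3 = 12.96 * 3.6
k^3 = 46.656
Volume scales by a factor of 46.656.
46.656 (dimensionless)


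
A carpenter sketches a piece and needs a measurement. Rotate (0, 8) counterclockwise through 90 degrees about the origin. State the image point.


Transformation: rotation about the origin
Original point: (0, 8)
Rule for 90 deg counterclockwise: (x, y) -> (-y, x)
Apply: (0, 8) -> (-8, 0)
(-8, 0)


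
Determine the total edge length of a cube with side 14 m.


Shape: cube
Side s = 14 m
A cube has 12 edges, all equal.
Formula: total edge length = 12 * s
Total = 12 * 14
Total = 168
168 m


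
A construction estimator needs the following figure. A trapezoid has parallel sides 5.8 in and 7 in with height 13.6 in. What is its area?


Shape: trapezoid
Parallel sides a = 5.8 in, b = 7 in; Height h = 13.6 in
Formula: A = (a + b) * h / 2
a + b = 5.8 + 7 = 12.8
A = 12.8 * 13.6 / 2
A = 174.08 / 2
A = 87.04
87.04 in^2


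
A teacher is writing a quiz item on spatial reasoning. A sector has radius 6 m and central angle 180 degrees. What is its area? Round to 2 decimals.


Shape: circular sector
Radius r = 6 m, Angle = 180 degrees
Formula: A = (angle/360) * pi * r^2
r^2 = 36
Fraction of circle = 180/360
A = (180/360) * pi * 36
A = 18 * pi
A = 56.55
56.55 m^2


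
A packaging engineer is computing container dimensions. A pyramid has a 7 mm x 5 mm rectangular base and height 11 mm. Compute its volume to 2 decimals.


Shape: rectangular pyramid
Base: 7 mm x 5 mm, Height h = 11 mm
Formula: V = (1/3) * base_area * h
base_area = 7 * 5 = 35
base_area * h = 35 * 11 = 385
V = 385 / 3
V = 128.33
128.33 mm^3


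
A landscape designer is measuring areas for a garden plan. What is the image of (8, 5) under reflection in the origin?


Transformation: reflection
Original point: (8, 5)
Rule for reflection through the origin: (x, y) -> (-x, -y)
Apply: (8, 5) -> (-8, -5)
(-8, -5)


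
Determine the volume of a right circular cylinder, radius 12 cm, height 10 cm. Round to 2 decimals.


Shape: cylinder
Radius r = 12 cm, Height h = 10 cm
Formula: V = pi * r^2 * h
r^2 = 144
V = pi * 144 * 10
V = 1440 * pi
V = 4523.89
4523.89 cm^3


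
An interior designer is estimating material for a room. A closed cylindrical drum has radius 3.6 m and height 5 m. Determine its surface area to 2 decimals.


Shape: closed cylinder
Radius r = 3.6 m, Height h = 5 m
Formula: SA = 2*pi*r^2 + 2*pi*r*h = 2*pi*r*(r + h)
r + h = 8.6
2 * r * (r + h) = 2 * 3.6 * 8.6 = 61.92
SA = 61.92 * pi
SA = 194.53
194.53 m^2


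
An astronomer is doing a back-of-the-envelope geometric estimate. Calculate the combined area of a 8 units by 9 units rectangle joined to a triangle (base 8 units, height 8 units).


Composite shape: rectangle + triangle
Rectangle area = 8 * 9 = 72
Triangle area = 0.5 * 8 * 8 = 32
Total = 72 + 32
Total = 104
104 units^2


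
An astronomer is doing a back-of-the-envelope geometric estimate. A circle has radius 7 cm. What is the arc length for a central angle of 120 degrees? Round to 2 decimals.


Shape: circular arc
Radius r = 7 cm, Angle = 120 degrees
Formula: L = (angle/360) * 2 * pi * r
2 * pi * r = 14 * pi
L = (120/360) * 14 * pi
L = 4.666667 * pi
L = 14.66
14.66 cm


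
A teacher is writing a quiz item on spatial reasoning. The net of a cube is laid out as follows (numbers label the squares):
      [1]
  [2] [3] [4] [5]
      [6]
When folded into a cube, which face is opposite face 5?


Net: cross layout. Take square 3 as the base (bottom).
Fold the four squares in the horizontal row up around 3: 2 -> left, 4 -> right, 5 wraps to the top.
Fold 1 and 6 up from 3: 1 -> back, 6 -> front.
Opposite pairs are therefore: (1, 6), (2, 4), (3, 5).
Face 5 is opposite face 3.
face 3


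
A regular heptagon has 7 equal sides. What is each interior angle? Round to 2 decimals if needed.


Shape: regular heptagon (7 sides)
Formula: interior angle = (n - 2) * 180 / n
(n - 2) = 5
(n - 2) * 180 = 900
angle = 900 / 7
angle = 128.57
128.57 degrees


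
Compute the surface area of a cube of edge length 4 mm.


Shape: cube
Side s = 4 mm
A cube has 6 square faces.
Formula: SA = 6 * s^2
s^2 = 16
SA = 6 * 16
SA = 96
96 mm^2


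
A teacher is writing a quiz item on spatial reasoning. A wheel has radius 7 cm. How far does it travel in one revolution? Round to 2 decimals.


Shape: circle
Radius r = 7 cm
Formula: C = 2 * pi * r
C = 2 * pi * 7
C = 14 * pi
C = 43.98
43.98 cm


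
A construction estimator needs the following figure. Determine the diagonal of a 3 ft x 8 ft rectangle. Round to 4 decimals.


Shape: rectangle (diagonal via Pythagoras)
Sides: 3 ft and 8 ft
Formula: d = sqrt(l^2 + w^2)
l^2 = 9, w^2 = 64
l^2 + w^2 = 73
d = sqrt(73)
d = 8.544
8.544 ft


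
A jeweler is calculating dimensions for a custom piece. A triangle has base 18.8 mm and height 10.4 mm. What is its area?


Shape: triangle
Base b = 18.8 mm, Height h = 10.4 mm
Formula: A = (1/2) * b * h
A = 0.5 * 18.8 * 10.4
A = 0.5 * 195.52
A = 97.76
97.76 mm^2


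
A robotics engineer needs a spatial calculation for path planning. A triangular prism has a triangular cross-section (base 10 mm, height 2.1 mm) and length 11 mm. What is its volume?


Shape: triangular prism
Triangle base = 10 mm, triangle height = 2.1 mm, prism length L = 11 mm
Formula: V = (1/2 * b * h_tri) * L
Cross-section area = 0.5 * 10 * 2.1 = 10.5
V = 10.5 * 11
V = 115.5
115.5 mm^3


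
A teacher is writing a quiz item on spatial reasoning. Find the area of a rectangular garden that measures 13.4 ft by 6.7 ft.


Shape: rectangle
Length l = 13.4 ft, Width w = 6.7 ft
Formula: A = l * w
A = 13.4 * 6.7
A = 89.78
89.78 ft^2


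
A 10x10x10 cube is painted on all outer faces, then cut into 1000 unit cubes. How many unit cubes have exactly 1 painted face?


Large cube: 10 x 10 x 10, cut into unit cubes.
n = 10, so n - 2 = 8
Cubes with 1 painted face lie in the interior of each face.
A cube has 6 faces; each contributes (n - 2)^2 = 64 such cubes.
Count = 6 * 64 = 384
384 unit cubes


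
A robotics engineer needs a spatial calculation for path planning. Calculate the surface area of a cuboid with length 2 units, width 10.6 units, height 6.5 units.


Shape: rectangular prism
l = 2 units, w = 10.6 units, h = 6.5 units
Formula: SA = 2(lw + lh + wh)
lw = 21.2, lh = 13, wh = 68.9
lw + lh + wh = 103.1
SA = 2 * 103.1
SA = 206.2
206.2 units^2


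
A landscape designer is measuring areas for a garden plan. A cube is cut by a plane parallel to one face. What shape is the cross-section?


Solid: cube
Cutting plane: parallel to one face
Visualize the intersection of the plane with the solid's surface.
The boundary of the cut region is a square.
square


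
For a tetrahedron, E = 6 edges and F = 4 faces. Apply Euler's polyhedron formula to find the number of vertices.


Polyhedron: tetrahedron
Euler's formula for convex polyhedra: V - E + F = 2
Given: E = 6 edges and F = 4 faces
Solve for V:
V = 2 + E - F = 2 + 6 - 4 = 4
4 vertices
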